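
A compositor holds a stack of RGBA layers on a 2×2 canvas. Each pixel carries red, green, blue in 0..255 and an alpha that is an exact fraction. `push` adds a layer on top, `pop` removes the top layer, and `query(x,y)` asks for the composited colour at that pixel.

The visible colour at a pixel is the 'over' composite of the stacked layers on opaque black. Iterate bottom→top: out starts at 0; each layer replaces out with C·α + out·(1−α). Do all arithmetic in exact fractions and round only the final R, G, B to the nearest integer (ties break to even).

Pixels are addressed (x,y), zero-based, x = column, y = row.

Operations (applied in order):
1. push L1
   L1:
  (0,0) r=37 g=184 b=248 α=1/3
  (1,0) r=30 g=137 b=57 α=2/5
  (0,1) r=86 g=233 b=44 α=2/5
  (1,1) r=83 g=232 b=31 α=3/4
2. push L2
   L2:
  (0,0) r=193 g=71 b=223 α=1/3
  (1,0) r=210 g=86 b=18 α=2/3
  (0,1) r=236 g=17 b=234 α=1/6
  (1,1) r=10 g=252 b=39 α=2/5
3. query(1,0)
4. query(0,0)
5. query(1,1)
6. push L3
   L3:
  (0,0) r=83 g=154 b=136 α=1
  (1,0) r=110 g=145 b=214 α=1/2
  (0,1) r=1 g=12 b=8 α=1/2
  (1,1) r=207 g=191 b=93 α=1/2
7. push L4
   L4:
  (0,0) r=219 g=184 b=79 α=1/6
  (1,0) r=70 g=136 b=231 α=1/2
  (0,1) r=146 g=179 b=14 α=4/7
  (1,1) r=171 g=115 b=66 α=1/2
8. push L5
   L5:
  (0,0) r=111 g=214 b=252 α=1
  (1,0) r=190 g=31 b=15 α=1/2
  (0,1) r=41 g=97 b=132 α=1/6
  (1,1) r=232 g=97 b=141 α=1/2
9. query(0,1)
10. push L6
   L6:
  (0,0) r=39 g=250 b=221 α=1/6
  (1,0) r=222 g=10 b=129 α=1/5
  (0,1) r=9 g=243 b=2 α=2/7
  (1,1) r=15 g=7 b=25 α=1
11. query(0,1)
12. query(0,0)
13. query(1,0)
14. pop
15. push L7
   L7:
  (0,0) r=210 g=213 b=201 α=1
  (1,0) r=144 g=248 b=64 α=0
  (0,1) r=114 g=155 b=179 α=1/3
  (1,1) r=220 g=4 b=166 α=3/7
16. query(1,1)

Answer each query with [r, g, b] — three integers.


at x=1,y=0 over L1,L2:
L1 α=2/5: [12, 274/5, 114/5]
L2 α=2/3: [144, 378/5, 98/5]
rounded: [144, 76, 20]

at x=0,y=0 over L1,L2:
L1 α=1/3: [37/3, 184/3, 248/3]
L2 α=1/3: [653/9, 581/9, 1165/9]
→ [73, 65, 129]

at x=1,y=1 over L1,L2:
L1 α=3/4: [249/4, 174, 93/4]
L2 α=2/5: [827/20, 1026/5, 591/20]
= [41, 205, 30]

at x=0,y=1 over L1,L2,L3,L4,L5:
after L1 α=2/5: [172/5, 466/5, 88/5]
after L2 α=1/6: [68, 161/2, 161/3]
after L3 α=1/2: [69/2, 185/4, 185/6]
after L4 α=4/7: [1375/14, 3419/28, 297/14]
after L5 α=1/6: [2483/28, 19811/168, 1111/28]
rounded: [89, 118, 40]

at x=0,y=1 over L1,L2,L3,L4,L5,L6:
+L1 (α=2/5) → [172/5, 466/5, 88/5]
+L2 (α=1/6) → [68, 161/2, 161/3]
+L3 (α=1/2) → [69/2, 185/4, 185/6]
+L4 (α=4/7) → [1375/14, 3419/28, 297/14]
+L5 (α=1/6) → [2483/28, 19811/168, 1111/28]
+L6 (α=2/7) → [12919/196, 180703/1176, 5667/196]
rounded: [66, 154, 29]

query (0,0) [L1,L2,L3,L4,L5,L6] — begin 0,0,0
+L1 (α=1/3) → [37/3, 184/3, 248/3]
+L2 (α=1/3) → [653/9, 581/9, 1165/9]
+L3 (α=1) → [83, 154, 136]
+L4 (α=1/6) → [317/3, 159, 253/2]
+L5 (α=1) → [111, 214, 252]
+L6 (α=1/6) → [99, 220, 1481/6]
→ [99, 220, 247]

at x=1,y=0 over L1,L2,L3,L4,L5,L6:
after L1 α=2/5: [12, 274/5, 114/5]
after L2 α=2/3: [144, 378/5, 98/5]
after L3 α=1/2: [127, 1103/10, 584/5]
after L4 α=1/2: [197/2, 2463/20, 1739/10]
after L5 α=1/2: [577/4, 3083/40, 1889/20]
after L6 α=1/5: [799/5, 3183/50, 2534/25]
= [160, 64, 101]

(1,1) stack=L1,L2,L3,L4,L5,L7; from [0,0,0]:
L1 α=3/4: [249/4, 174, 93/4]
L2 α=2/5: [827/20, 1026/5, 591/20]
L3 α=1/2: [4967/40, 1981/10, 2451/40]
L4 α=1/2: [11807/80, 3131/20, 5091/80]
L5 α=1/2: [30367/160, 5071/40, 16371/160]
L7 α=3/7: [56767/280, 5191/70, 36291/280]
= [203, 74, 130]


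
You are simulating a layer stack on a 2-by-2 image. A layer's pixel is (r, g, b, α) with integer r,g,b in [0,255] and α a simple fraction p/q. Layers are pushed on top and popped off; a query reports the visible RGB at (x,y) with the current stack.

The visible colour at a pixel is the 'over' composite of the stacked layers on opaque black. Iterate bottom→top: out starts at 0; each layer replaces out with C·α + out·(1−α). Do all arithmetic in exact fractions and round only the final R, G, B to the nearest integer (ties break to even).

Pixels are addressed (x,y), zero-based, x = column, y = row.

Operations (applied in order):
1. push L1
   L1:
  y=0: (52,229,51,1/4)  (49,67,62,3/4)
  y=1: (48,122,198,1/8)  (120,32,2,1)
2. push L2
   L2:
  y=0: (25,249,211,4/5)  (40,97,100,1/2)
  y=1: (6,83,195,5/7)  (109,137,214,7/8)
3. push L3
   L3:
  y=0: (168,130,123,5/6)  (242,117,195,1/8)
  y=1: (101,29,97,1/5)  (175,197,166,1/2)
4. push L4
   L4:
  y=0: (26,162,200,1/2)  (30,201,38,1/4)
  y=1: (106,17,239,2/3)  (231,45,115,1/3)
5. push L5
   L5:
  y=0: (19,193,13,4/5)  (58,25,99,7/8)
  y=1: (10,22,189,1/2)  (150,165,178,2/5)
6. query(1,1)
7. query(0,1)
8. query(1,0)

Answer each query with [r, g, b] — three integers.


query (1,1) [L1,L2,L3,L4,L5] — begin 0,0,0
+L1 (α=1) → [120, 32, 2]
+L2 (α=7/8) → [883/8, 991/8, 375/2]
+L3 (α=1/2) → [2283/16, 2567/16, 707/4]
+L4 (α=1/3) → [1377/8, 2927/24, 937/6]
+L5 (α=2/5) → [6531/40, 5567/40, 1649/10]
rounded: [163, 139, 165]

at x=0,y=1 over L1,L2,L3,L4,L5:
+L1 (α=1/8) → [6, 61/4, 99/4]
+L2 (α=5/7) → [6, 891/14, 2049/14]
+L3 (α=1/5) → [25, 397/7, 4777/35]
+L4 (α=2/3) → [79, 635/21, 7169/35]
+L5 (α=1/2) → [89/2, 1097/42, 6892/35]
= [44, 26, 197]

query (1,0) [L1,L2,L3,L4,L5] — begin 0,0,0
+L1 (α=3/4) → [147/4, 201/4, 93/2]
+L2 (α=1/2) → [307/8, 589/8, 293/4]
+L3 (α=1/8) → [4085/64, 5059/64, 2831/32]
+L4 (α=1/4) → [14175/256, 28041/256, 9709/128]
+L5 (α=7/8) → [118111/2048, 72841/2048, 98413/1024]
= [58, 36, 96]


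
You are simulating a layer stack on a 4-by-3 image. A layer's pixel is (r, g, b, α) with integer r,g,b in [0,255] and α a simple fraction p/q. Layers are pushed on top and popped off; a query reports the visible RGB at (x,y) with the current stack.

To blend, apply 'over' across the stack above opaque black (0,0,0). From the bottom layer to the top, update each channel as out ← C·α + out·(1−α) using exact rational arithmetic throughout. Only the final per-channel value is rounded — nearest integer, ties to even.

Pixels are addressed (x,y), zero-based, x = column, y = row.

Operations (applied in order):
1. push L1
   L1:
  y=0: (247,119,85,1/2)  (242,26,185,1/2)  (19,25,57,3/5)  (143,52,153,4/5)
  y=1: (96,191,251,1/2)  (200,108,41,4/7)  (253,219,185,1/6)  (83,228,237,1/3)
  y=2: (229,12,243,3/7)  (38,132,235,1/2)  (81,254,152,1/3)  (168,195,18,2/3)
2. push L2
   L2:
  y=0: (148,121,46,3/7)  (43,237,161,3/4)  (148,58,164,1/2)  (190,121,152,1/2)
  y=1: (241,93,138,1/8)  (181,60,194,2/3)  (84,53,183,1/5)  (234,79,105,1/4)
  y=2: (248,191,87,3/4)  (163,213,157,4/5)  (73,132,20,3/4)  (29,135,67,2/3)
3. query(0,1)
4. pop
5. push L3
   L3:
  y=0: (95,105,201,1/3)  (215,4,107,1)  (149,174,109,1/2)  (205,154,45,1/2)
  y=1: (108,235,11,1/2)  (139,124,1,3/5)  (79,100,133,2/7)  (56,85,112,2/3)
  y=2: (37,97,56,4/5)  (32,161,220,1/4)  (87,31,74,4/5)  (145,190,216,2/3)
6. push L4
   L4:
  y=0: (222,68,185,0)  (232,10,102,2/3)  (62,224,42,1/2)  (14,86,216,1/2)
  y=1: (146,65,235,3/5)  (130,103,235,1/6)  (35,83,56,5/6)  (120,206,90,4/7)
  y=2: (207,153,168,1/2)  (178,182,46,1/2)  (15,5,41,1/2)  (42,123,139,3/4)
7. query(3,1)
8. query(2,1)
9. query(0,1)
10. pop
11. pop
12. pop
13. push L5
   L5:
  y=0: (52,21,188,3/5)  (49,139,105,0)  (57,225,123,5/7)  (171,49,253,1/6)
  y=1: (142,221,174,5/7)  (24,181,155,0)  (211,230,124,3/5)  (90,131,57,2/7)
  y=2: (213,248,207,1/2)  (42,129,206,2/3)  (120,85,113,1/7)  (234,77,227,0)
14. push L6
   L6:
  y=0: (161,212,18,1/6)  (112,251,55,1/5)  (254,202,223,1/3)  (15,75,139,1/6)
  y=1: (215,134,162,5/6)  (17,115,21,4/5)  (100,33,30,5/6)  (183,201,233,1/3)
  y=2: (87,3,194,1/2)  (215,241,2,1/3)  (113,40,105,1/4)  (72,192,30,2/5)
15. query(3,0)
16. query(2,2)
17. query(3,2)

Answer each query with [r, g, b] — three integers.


(0,1) stack=L1,L2; from [0,0,0]:
+L1 (α=1/2) → [48, 191/2, 251/2]
+L2 (α=1/8) → [577/8, 1523/16, 2033/16]
= [72, 95, 127]

query (3,1) [L1,L3,L4] — begin 0,0,0
+L1 (α=1/3) → [83/3, 76, 79]
+L3 (α=2/3) → [419/9, 82, 101]
+L4 (α=4/7) → [1859/21, 1070/7, 663/7]
rounded: [89, 153, 95]

at x=2,y=1 over L1,L3,L4:
+L1 (α=1/6) → [253/6, 73/2, 185/6]
+L3 (α=2/7) → [2213/42, 765/14, 2521/42]
+L4 (α=5/6) → [9563/252, 6575/84, 14281/252]
→ [38, 78, 57]

query (0,1) [L1,L3,L4] — begin 0,0,0
L1 α=1/2: [48, 191/2, 251/2]
L3 α=1/2: [78, 661/4, 273/4]
L4 α=3/5: [594/5, 1051/10, 1683/10]
= [119, 105, 168]

(3,0) stack=L5,L6; from [0,0,0]:
+L5 (α=1/6) → [57/2, 49/6, 253/6]
+L6 (α=1/6) → [105/4, 695/36, 2099/36]
= [26, 19, 58]

(2,2) stack=L5,L6; from [0,0,0]:
L5 α=1/7: [120/7, 85/7, 113/7]
L6 α=1/4: [1151/28, 535/28, 537/14]
= [41, 19, 38]

query (3,2) [L5,L6] — begin 0,0,0
+L5 (α=0) → [0, 0, 0]
+L6 (α=2/5) → [144/5, 384/5, 12]
= [29, 77, 12]


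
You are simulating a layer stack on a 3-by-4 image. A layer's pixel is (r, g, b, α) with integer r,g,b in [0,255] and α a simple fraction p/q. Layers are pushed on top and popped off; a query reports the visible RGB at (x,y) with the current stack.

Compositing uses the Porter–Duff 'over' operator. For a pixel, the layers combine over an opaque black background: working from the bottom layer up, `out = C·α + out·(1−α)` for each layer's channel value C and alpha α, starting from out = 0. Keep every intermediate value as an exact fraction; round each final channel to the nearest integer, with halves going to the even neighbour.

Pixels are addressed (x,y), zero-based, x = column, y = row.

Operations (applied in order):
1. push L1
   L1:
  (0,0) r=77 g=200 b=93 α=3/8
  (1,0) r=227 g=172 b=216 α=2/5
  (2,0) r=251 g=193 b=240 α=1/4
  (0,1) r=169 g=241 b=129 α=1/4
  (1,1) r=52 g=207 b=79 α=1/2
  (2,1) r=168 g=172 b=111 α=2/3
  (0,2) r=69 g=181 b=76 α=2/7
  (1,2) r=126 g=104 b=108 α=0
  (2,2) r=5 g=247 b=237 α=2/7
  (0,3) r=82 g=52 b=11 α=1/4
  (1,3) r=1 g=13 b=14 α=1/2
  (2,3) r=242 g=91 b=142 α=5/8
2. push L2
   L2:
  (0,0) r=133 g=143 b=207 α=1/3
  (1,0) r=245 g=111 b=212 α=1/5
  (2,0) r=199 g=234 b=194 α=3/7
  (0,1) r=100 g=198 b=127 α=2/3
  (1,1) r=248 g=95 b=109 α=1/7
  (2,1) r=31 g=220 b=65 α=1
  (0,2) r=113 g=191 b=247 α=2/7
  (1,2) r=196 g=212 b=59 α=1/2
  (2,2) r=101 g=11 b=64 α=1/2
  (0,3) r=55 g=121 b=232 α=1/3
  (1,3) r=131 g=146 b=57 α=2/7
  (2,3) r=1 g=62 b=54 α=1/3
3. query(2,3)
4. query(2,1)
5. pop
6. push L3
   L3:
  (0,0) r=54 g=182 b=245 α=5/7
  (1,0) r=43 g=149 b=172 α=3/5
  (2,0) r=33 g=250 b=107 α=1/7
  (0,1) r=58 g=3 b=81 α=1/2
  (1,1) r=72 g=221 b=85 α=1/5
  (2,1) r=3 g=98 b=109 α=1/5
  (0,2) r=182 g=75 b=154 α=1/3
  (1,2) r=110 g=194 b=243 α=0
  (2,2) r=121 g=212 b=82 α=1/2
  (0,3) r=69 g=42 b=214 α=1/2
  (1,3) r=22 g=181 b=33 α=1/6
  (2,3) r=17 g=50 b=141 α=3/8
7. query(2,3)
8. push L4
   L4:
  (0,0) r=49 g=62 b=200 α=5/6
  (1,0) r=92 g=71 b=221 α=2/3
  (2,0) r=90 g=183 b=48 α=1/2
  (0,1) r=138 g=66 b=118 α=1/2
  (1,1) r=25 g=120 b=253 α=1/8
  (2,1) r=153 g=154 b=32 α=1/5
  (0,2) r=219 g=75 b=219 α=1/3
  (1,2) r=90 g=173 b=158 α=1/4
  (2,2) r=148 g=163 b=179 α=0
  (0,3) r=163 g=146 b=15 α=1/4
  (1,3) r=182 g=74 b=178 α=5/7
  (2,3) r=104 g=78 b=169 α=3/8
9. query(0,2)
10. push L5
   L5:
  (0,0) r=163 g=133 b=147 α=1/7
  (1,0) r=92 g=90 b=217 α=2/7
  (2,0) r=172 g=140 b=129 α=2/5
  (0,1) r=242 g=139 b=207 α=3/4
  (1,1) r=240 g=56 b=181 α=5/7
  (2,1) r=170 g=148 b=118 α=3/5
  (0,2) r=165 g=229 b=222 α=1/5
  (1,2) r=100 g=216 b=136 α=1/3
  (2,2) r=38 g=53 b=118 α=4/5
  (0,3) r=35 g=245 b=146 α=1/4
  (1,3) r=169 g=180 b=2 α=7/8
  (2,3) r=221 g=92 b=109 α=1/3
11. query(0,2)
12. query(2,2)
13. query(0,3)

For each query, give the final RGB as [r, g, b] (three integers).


query (2,3) [L1,L2] — begin 0,0,0
L1 α=5/8: [605/4, 455/8, 355/4]
L2 α=1/3: [607/6, 703/12, 463/6]
→ [101, 59, 77]

query (2,1) [L1,L2] — begin 0,0,0
L1 α=2/3: [112, 344/3, 74]
L2 α=1: [31, 220, 65]
= [31, 220, 65]

(2,3) stack=L1,L3; from [0,0,0]:
+L1 (α=5/8) → [605/4, 455/8, 355/4]
+L3 (α=3/8) → [3229/32, 3475/64, 3467/32]
= [101, 54, 108]

(0,2) stack=L1,L3,L4; from [0,0,0]:
after L1 α=2/7: [138/7, 362/7, 152/7]
after L3 α=1/3: [1550/21, 1249/21, 1382/21]
after L4 α=1/3: [7699/63, 4073/63, 7363/63]
→ [122, 65, 117]

(0,2) stack=L1,L3,L4,L5; from [0,0,0]:
after L1 α=2/7: [138/7, 362/7, 152/7]
after L3 α=1/3: [1550/21, 1249/21, 1382/21]
after L4 α=1/3: [7699/63, 4073/63, 7363/63]
after L5 α=1/5: [41191/315, 30719/315, 43438/315]
= [131, 98, 138]

query (2,2) [L1,L3,L4,L5] — begin 0,0,0
L1 α=2/7: [10/7, 494/7, 474/7]
L3 α=1/2: [857/14, 989/7, 524/7]
L4 α=0: [857/14, 989/7, 524/7]
L5 α=4/5: [597/14, 2473/35, 3828/35]
rounded: [43, 71, 109]

(0,3) stack=L1,L3,L4,L5; from [0,0,0]:
L1 α=1/4: [41/2, 13, 11/4]
L3 α=1/2: [179/4, 55/2, 867/8]
L4 α=1/4: [1189/16, 457/8, 2721/32]
L5 α=1/4: [4127/64, 3331/32, 12835/128]
→ [64, 104, 100]


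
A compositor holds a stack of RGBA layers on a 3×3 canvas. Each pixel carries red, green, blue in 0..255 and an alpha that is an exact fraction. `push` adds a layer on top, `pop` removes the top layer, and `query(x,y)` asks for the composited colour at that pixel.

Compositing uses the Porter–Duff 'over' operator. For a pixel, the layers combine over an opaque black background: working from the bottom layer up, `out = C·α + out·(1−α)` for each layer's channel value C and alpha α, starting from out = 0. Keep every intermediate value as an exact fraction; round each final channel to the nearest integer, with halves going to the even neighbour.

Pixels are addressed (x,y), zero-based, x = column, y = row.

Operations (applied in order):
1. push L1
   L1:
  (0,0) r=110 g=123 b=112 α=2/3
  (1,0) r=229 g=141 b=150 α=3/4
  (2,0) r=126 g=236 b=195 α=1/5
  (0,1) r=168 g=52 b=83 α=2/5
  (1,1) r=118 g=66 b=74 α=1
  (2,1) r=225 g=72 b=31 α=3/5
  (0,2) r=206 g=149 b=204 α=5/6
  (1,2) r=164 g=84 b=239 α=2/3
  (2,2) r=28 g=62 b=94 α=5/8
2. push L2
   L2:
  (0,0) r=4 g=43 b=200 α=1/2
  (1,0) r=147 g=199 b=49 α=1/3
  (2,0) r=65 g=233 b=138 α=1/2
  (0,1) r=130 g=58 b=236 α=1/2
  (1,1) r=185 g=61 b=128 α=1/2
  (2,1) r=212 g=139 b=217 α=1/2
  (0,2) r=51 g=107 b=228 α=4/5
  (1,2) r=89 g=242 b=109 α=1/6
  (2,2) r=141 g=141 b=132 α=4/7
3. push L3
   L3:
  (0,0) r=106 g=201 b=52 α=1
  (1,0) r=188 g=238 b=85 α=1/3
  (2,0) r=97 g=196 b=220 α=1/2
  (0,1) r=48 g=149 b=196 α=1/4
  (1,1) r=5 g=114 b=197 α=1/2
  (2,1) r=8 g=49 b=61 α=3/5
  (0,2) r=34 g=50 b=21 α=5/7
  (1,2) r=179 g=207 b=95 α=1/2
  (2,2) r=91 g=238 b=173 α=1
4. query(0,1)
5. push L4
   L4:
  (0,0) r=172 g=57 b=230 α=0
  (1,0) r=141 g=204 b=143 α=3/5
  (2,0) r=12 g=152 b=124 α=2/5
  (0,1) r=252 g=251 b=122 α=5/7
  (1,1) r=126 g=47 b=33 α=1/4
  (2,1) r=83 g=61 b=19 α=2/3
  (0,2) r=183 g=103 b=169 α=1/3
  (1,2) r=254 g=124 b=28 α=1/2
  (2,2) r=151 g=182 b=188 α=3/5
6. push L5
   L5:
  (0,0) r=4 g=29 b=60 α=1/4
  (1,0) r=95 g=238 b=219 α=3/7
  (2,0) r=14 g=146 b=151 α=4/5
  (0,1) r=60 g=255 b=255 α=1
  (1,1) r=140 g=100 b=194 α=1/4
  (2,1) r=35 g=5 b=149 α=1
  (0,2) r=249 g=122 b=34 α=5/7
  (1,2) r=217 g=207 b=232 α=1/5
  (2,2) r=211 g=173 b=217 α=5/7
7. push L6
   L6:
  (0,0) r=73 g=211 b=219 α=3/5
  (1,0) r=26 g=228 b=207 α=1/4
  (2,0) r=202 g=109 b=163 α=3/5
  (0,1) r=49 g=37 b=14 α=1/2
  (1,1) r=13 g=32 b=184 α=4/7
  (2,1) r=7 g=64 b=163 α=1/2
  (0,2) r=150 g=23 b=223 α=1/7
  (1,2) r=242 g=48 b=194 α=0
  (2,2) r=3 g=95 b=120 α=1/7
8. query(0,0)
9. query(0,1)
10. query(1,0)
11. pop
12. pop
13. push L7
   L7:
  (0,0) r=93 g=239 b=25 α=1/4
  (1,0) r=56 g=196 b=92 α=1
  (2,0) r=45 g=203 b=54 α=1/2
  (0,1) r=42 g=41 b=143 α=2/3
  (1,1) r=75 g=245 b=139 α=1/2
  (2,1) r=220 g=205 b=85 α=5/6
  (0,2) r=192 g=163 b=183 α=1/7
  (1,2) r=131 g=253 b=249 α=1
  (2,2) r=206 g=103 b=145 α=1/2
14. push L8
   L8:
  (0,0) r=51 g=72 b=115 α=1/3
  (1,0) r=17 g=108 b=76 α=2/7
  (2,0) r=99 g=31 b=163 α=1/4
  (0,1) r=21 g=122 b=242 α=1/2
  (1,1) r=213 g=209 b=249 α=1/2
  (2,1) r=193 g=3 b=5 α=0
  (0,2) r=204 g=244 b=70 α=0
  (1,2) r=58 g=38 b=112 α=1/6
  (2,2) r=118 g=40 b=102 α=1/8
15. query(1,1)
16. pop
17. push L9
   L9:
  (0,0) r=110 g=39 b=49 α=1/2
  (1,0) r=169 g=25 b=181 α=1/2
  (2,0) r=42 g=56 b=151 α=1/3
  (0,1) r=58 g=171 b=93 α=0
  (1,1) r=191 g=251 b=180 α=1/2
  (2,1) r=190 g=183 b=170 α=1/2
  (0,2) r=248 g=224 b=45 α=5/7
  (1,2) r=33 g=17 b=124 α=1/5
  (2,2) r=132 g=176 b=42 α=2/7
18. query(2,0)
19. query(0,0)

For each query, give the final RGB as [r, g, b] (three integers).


at x=0,y=1 over L1,L2,L3:
after L1 α=2/5: [336/5, 104/5, 166/5]
after L2 α=1/2: [493/5, 197/5, 673/5]
after L3 α=1/4: [1719/20, 334/5, 2999/20]
rounded: [86, 67, 150]

query (0,0) [L1,L2,L3,L4,L5,L6] — begin 0,0,0
L1 α=2/3: [220/3, 82, 224/3]
L2 α=1/2: [116/3, 125/2, 412/3]
L3 α=1: [106, 201, 52]
L4 α=0: [106, 201, 52]
L5 α=1/4: [161/2, 158, 54]
L6 α=3/5: [76, 949/5, 153]
rounded: [76, 190, 153]

(0,1) stack=L1,L2,L3,L4,L5,L6; from [0,0,0]:
L1 α=2/5: [336/5, 104/5, 166/5]
L2 α=1/2: [493/5, 197/5, 673/5]
L3 α=1/4: [1719/20, 334/5, 2999/20]
L4 α=5/7: [14319/70, 6943/35, 9099/70]
L5 α=1: [60, 255, 255]
L6 α=1/2: [109/2, 146, 269/2]
→ [54, 146, 134]

(1,0) stack=L1,L2,L3,L4,L5,L6; from [0,0,0]:
L1 α=3/4: [687/4, 423/4, 225/2]
L2 α=1/3: [327/2, 821/6, 274/3]
L3 α=1/3: [515/3, 1535/9, 803/9]
L4 α=3/5: [2299/15, 8578/45, 5467/45]
L5 α=3/7: [13471/105, 66442/315, 51433/315]
L6 α=1/4: [14381/140, 45191/210, 18292/105]
→ [103, 215, 174]

(1,1) stack=L1,L2,L3,L4,L7,L8; from [0,0,0]:
L1 α=1: [118, 66, 74]
L2 α=1/2: [303/2, 127/2, 101]
L3 α=1/2: [313/4, 355/4, 149]
L4 α=1/4: [1443/16, 1253/16, 120]
L7 α=1/2: [2643/32, 5173/32, 259/2]
L8 α=1/2: [9459/64, 11861/64, 757/4]
= [148, 185, 189]

query (2,0) [L1,L2,L3,L4,L7,L9] — begin 0,0,0
L1 α=1/5: [126/5, 236/5, 39]
L2 α=1/2: [451/10, 1401/10, 177/2]
L3 α=1/2: [1421/20, 3361/20, 617/4]
L4 α=2/5: [4743/100, 16163/100, 2843/20]
L7 α=1/2: [9243/200, 36463/200, 3923/40]
L9 α=1/3: [4481/100, 14021/100, 6943/60]
rounded: [45, 140, 116]

(0,0) stack=L1,L2,L3,L4,L7,L9; from [0,0,0]:
+L1 (α=2/3) → [220/3, 82, 224/3]
+L2 (α=1/2) → [116/3, 125/2, 412/3]
+L3 (α=1) → [106, 201, 52]
+L4 (α=0) → [106, 201, 52]
+L7 (α=1/4) → [411/4, 421/2, 181/4]
+L9 (α=1/2) → [851/8, 499/4, 377/8]
→ [106, 125, 47]


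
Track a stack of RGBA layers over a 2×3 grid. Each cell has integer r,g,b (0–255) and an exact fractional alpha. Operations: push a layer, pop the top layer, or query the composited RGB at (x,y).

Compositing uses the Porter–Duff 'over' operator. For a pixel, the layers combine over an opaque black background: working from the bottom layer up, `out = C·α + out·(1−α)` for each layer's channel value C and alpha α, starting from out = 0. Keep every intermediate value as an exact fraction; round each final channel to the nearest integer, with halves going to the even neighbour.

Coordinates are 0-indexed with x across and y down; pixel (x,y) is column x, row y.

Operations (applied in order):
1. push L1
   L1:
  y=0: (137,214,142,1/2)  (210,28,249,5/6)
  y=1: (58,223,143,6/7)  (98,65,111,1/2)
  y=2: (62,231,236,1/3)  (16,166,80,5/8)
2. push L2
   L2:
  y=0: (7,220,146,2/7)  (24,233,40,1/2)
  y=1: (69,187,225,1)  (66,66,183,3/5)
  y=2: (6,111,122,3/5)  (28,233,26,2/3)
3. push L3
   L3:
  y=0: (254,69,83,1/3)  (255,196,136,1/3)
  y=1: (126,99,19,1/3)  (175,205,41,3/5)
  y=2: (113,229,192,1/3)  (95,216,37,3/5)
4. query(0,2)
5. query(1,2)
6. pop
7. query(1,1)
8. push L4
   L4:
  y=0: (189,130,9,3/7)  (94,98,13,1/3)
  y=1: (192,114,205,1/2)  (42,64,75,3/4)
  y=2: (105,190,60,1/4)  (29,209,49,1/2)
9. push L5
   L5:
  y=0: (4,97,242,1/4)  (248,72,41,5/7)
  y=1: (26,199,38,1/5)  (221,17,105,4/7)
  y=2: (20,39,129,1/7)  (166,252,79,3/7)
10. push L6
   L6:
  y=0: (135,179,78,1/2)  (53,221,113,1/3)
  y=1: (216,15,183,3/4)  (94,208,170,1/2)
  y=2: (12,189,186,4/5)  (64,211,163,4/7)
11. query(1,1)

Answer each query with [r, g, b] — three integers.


(0,2) stack=L1,L2,L3; from [0,0,0]:
L1 α=1/3: [62/3, 77, 236/3]
L2 α=3/5: [178/15, 487/5, 314/3]
L3 α=1/3: [2051/45, 2119/15, 1204/9]
→ [46, 141, 134]

(1,2) stack=L1,L2,L3; from [0,0,0]:
L1 α=5/8: [10, 415/4, 50]
L2 α=2/3: [22, 2279/12, 34]
L3 α=3/5: [329/5, 6167/30, 179/5]
= [66, 206, 36]

query (1,1) [L1,L2] — begin 0,0,0
after L1 α=1/2: [49, 65/2, 111/2]
after L2 α=3/5: [296/5, 263/5, 132]
rounded: [59, 53, 132]

at x=1,y=1 over L1,L2,L4,L5,L6:
+L1 (α=1/2) → [49, 65/2, 111/2]
+L2 (α=3/5) → [296/5, 263/5, 132]
+L4 (α=3/4) → [463/10, 1223/20, 357/4]
+L5 (α=4/7) → [10229/70, 5029/140, 393/4]
+L6 (α=1/2) → [16809/140, 34149/280, 1073/8]
→ [120, 122, 134]


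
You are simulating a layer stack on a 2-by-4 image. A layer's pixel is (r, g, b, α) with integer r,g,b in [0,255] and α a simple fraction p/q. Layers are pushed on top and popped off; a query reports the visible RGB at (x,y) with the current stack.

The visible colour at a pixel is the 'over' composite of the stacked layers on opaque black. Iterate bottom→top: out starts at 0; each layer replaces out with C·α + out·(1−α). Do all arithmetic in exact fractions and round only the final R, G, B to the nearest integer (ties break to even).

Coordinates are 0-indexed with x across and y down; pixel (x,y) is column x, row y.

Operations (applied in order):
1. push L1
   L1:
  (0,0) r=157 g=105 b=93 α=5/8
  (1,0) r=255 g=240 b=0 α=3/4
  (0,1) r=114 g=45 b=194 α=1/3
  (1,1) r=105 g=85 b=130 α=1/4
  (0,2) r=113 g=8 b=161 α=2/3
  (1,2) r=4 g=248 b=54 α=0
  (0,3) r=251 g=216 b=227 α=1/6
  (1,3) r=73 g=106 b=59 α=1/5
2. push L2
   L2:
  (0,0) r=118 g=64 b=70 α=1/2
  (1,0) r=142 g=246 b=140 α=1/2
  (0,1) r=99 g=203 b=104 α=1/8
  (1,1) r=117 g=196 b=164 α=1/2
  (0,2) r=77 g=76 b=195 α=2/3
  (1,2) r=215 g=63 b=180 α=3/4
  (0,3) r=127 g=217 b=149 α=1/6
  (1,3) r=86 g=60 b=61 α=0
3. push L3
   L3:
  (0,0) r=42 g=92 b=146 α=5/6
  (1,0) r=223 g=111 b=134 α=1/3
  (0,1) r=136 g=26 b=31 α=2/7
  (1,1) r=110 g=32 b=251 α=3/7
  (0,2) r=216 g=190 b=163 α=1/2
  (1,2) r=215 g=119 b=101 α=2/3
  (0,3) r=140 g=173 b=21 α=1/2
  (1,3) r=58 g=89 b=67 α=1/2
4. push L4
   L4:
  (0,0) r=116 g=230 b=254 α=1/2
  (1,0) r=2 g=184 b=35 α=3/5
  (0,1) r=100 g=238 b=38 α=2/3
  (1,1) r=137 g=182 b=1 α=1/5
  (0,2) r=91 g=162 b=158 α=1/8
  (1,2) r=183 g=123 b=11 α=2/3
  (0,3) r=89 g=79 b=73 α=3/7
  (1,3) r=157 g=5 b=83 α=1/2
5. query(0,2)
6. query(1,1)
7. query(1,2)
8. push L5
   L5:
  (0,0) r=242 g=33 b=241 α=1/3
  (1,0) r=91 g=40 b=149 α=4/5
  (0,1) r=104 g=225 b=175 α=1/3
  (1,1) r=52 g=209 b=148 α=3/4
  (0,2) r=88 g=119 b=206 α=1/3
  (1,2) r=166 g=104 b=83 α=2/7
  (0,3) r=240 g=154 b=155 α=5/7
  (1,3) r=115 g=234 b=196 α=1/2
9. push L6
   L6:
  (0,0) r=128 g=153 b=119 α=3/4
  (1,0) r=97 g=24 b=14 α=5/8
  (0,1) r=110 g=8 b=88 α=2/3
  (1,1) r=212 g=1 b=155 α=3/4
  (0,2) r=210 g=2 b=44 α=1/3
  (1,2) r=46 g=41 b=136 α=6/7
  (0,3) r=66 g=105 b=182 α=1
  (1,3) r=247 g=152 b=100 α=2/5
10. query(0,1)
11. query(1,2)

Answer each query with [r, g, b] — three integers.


at x=0,y=2 over L1,L2,L3,L4:
L1 α=2/3: [226/3, 16/3, 322/3]
L2 α=2/3: [688/9, 472/9, 1492/9]
L3 α=1/2: [1316/9, 1091/9, 2959/18]
L4 α=1/8: [10031/72, 9095/72, 23557/144]
= [139, 126, 164]

at x=1,y=1 over L1,L2,L3,L4:
after L1 α=1/4: [105/4, 85/4, 65/2]
after L2 α=1/2: [573/8, 869/8, 393/4]
after L3 α=3/7: [1233/14, 1061/14, 1146/7]
after L4 α=1/5: [685/7, 3396/35, 4591/35]
rounded: [98, 97, 131]

query (1,2) [L1,L2,L3,L4] — begin 0,0,0
after L1 α=0: [0, 0, 0]
after L2 α=3/4: [645/4, 189/4, 135]
after L3 α=2/3: [2365/12, 1141/12, 337/3]
after L4 α=2/3: [6757/36, 4093/36, 403/9]
rounded: [188, 114, 45]

query (0,1) [L1,L2,L3,L4,L5,L6] — begin 0,0,0
after L1 α=1/3: [38, 15, 194/3]
after L2 α=1/8: [365/8, 77/2, 835/12]
after L3 α=2/7: [4001/56, 489/14, 4919/84]
after L4 α=2/3: [5067/56, 7153/42, 11303/252]
after L5 α=1/3: [7979/84, 11878/63, 33353/378]
after L6 α=2/3: [26459/252, 12886/189, 99881/1134]
→ [105, 68, 88]

at x=1,y=2 over L1,L2,L3,L4,L5,L6:
after L1 α=0: [0, 0, 0]
after L2 α=3/4: [645/4, 189/4, 135]
after L3 α=2/3: [2365/12, 1141/12, 337/3]
after L4 α=2/3: [6757/36, 4093/36, 403/9]
after L5 α=2/7: [45737/252, 27953/252, 3509/63]
after L6 α=6/7: [115289/1764, 89945/1764, 54917/441]
rounded: [65, 51, 125]


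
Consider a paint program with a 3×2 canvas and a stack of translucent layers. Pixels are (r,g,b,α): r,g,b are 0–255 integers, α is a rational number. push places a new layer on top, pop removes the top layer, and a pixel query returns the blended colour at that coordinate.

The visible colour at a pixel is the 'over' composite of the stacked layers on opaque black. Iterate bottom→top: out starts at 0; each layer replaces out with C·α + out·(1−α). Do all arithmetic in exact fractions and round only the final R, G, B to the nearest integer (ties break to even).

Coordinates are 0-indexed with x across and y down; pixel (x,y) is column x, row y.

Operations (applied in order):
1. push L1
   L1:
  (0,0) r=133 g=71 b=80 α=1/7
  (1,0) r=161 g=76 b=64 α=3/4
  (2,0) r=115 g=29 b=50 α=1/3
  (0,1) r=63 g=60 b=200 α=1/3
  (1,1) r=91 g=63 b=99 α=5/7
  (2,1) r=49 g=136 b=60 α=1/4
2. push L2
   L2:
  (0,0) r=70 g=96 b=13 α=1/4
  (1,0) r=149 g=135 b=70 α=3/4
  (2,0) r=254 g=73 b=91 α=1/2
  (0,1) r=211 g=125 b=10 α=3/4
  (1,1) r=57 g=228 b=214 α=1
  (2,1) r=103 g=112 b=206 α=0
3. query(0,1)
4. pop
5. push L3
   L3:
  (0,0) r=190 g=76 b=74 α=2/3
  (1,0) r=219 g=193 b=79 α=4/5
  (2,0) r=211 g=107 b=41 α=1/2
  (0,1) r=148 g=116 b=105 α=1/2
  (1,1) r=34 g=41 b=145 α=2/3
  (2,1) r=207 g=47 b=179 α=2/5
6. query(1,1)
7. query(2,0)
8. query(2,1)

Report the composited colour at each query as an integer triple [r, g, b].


at x=0,y=1 over L1,L2:
after L1 α=1/3: [21, 20, 200/3]
after L2 α=3/4: [327/2, 395/4, 145/6]
rounded: [164, 99, 24]

(1,1) stack=L1,L3; from [0,0,0]:
after L1 α=5/7: [65, 45, 495/7]
after L3 α=2/3: [133/3, 127/3, 2525/21]
→ [44, 42, 120]

query (2,0) [L1,L3] — begin 0,0,0
L1 α=1/3: [115/3, 29/3, 50/3]
L3 α=1/2: [374/3, 175/3, 173/6]
→ [125, 58, 29]

at x=2,y=1 over L1,L3:
after L1 α=1/4: [49/4, 34, 15]
after L3 α=2/5: [1803/20, 196/5, 403/5]
→ [90, 39, 81]


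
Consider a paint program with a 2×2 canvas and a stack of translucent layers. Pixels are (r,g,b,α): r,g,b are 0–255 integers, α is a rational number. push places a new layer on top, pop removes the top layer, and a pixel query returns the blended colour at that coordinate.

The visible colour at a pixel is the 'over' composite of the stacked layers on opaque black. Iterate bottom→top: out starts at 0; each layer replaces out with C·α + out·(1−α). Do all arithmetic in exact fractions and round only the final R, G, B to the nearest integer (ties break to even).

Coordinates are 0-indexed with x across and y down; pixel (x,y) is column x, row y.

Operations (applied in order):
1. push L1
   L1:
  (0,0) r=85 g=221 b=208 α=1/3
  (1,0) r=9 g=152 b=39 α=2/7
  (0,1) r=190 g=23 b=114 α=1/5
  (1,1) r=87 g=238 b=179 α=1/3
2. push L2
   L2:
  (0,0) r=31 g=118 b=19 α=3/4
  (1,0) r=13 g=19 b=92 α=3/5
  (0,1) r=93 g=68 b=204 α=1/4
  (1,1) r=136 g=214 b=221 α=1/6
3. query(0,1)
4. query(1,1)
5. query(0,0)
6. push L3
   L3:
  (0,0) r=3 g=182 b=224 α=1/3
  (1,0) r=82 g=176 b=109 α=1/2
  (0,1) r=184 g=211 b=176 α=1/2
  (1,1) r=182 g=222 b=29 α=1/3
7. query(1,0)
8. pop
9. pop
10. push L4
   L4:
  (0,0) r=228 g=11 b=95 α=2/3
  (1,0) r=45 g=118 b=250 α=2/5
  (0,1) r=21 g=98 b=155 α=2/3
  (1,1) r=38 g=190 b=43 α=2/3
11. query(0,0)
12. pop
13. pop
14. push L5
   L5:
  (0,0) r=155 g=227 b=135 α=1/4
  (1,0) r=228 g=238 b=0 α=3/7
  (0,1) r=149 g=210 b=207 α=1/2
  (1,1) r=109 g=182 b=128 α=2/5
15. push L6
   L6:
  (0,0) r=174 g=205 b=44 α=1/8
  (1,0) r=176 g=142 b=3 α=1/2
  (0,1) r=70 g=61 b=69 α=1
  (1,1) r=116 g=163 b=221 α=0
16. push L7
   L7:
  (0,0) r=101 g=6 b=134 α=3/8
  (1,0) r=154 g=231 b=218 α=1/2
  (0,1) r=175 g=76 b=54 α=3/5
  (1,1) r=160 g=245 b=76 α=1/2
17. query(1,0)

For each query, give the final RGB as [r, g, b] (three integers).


at x=0,y=1 over L1,L2:
after L1 α=1/5: [38, 23/5, 114/5]
after L2 α=1/4: [207/4, 409/20, 681/10]
→ [52, 20, 68]

at x=1,y=1 over L1,L2:
+L1 (α=1/3) → [29, 238/3, 179/3]
+L2 (α=1/6) → [281/6, 916/9, 779/9]
rounded: [47, 102, 87]

at x=0,y=0 over L1,L2:
after L1 α=1/3: [85/3, 221/3, 208/3]
after L2 α=3/4: [91/3, 1283/12, 379/12]
→ [30, 107, 32]

(1,0) stack=L1,L2,L3; from [0,0,0]:
+L1 (α=2/7) → [18/7, 304/7, 78/7]
+L2 (α=3/5) → [309/35, 1007/35, 2088/35]
+L3 (α=1/2) → [3179/70, 7167/70, 5903/70]
→ [45, 102, 84]

at x=0,y=0 over L1,L4:
+L1 (α=1/3) → [85/3, 221/3, 208/3]
+L4 (α=2/3) → [1453/9, 287/9, 778/9]
= [161, 32, 86]

(1,0) stack=L5,L6,L7; from [0,0,0]:
after L5 α=3/7: [684/7, 102, 0]
after L6 α=1/2: [958/7, 122, 3/2]
after L7 α=1/2: [1018/7, 353/2, 439/4]
→ [145, 176, 110]


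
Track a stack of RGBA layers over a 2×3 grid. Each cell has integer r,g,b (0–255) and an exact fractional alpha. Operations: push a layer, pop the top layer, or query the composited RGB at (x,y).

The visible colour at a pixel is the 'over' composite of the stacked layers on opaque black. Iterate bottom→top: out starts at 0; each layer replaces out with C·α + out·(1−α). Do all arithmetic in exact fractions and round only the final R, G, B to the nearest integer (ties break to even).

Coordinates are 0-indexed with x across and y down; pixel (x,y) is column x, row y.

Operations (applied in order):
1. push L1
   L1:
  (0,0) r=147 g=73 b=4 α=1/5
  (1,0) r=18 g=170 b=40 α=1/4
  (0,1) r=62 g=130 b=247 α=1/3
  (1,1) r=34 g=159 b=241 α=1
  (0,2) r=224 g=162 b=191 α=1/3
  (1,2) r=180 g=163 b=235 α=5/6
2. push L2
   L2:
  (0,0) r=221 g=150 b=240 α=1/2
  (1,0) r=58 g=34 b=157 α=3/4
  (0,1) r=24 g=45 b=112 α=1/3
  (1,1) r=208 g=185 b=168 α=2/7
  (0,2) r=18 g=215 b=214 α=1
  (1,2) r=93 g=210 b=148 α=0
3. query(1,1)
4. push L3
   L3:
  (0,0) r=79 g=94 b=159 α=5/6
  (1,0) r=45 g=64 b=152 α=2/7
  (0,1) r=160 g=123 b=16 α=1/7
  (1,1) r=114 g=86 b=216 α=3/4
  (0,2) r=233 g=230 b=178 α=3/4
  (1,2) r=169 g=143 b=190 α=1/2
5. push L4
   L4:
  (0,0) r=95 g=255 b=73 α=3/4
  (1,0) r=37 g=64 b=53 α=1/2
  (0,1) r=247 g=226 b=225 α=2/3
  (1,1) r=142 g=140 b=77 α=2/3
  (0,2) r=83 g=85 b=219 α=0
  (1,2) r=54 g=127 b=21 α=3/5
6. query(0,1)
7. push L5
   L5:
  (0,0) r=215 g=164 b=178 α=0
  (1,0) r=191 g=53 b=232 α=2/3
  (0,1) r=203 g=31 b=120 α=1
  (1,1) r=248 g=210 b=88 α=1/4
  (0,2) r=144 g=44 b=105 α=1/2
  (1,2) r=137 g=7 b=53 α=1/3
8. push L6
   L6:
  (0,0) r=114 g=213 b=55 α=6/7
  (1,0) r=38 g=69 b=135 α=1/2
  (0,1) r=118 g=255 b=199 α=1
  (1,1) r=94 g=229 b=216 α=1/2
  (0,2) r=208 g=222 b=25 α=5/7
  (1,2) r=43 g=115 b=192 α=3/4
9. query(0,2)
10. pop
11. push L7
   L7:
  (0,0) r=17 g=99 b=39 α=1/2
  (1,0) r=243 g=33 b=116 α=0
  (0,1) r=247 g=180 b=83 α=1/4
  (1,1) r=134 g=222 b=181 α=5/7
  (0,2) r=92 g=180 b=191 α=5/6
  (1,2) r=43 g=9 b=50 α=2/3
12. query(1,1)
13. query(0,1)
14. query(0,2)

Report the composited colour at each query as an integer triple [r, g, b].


(1,1) stack=L1,L2; from [0,0,0]:
after L1 α=1: [34, 159, 241]
after L2 α=2/7: [586/7, 1165/7, 1541/7]
→ [84, 166, 220]

at x=0,y=1 over L1,L2,L3,L4:
L1 α=1/3: [62/3, 130/3, 247/3]
L2 α=1/3: [196/9, 395/9, 830/9]
L3 α=1/7: [872/21, 1159/21, 244/3]
L4 α=2/3: [11246/63, 10651/63, 1594/9]
→ [179, 169, 177]

query (0,2) [L1,L2,L3,L4,L5,L6] — begin 0,0,0
+L1 (α=1/3) → [224/3, 54, 191/3]
+L2 (α=1) → [18, 215, 214]
+L3 (α=3/4) → [717/4, 905/4, 187]
+L4 (α=0) → [717/4, 905/4, 187]
+L5 (α=1/2) → [1293/8, 1081/8, 146]
+L6 (α=5/7) → [779/4, 5521/28, 417/7]
= [195, 197, 60]

at x=1,y=1 over L1,L2,L3,L4,L5,L7:
after L1 α=1: [34, 159, 241]
after L2 α=2/7: [586/7, 1165/7, 1541/7]
after L3 α=3/4: [745/7, 2971/28, 6077/28]
after L4 α=2/3: [911/7, 10811/84, 3463/28]
after L5 α=1/4: [4469/28, 16691/112, 12853/112]
after L7 α=5/7: [13849/98, 78851/392, 63533/392]
rounded: [141, 201, 162]

query (0,1) [L1,L2,L3,L4,L5,L7] — begin 0,0,0
+L1 (α=1/3) → [62/3, 130/3, 247/3]
+L2 (α=1/3) → [196/9, 395/9, 830/9]
+L3 (α=1/7) → [872/21, 1159/21, 244/3]
+L4 (α=2/3) → [11246/63, 10651/63, 1594/9]
+L5 (α=1) → [203, 31, 120]
+L7 (α=1/4) → [214, 273/4, 443/4]
→ [214, 68, 111]

(0,2) stack=L1,L2,L3,L4,L5,L7; from [0,0,0]:
after L1 α=1/3: [224/3, 54, 191/3]
after L2 α=1: [18, 215, 214]
after L3 α=3/4: [717/4, 905/4, 187]
after L4 α=0: [717/4, 905/4, 187]
after L5 α=1/2: [1293/8, 1081/8, 146]
after L7 α=5/6: [4973/48, 8281/48, 367/2]
rounded: [104, 173, 184]


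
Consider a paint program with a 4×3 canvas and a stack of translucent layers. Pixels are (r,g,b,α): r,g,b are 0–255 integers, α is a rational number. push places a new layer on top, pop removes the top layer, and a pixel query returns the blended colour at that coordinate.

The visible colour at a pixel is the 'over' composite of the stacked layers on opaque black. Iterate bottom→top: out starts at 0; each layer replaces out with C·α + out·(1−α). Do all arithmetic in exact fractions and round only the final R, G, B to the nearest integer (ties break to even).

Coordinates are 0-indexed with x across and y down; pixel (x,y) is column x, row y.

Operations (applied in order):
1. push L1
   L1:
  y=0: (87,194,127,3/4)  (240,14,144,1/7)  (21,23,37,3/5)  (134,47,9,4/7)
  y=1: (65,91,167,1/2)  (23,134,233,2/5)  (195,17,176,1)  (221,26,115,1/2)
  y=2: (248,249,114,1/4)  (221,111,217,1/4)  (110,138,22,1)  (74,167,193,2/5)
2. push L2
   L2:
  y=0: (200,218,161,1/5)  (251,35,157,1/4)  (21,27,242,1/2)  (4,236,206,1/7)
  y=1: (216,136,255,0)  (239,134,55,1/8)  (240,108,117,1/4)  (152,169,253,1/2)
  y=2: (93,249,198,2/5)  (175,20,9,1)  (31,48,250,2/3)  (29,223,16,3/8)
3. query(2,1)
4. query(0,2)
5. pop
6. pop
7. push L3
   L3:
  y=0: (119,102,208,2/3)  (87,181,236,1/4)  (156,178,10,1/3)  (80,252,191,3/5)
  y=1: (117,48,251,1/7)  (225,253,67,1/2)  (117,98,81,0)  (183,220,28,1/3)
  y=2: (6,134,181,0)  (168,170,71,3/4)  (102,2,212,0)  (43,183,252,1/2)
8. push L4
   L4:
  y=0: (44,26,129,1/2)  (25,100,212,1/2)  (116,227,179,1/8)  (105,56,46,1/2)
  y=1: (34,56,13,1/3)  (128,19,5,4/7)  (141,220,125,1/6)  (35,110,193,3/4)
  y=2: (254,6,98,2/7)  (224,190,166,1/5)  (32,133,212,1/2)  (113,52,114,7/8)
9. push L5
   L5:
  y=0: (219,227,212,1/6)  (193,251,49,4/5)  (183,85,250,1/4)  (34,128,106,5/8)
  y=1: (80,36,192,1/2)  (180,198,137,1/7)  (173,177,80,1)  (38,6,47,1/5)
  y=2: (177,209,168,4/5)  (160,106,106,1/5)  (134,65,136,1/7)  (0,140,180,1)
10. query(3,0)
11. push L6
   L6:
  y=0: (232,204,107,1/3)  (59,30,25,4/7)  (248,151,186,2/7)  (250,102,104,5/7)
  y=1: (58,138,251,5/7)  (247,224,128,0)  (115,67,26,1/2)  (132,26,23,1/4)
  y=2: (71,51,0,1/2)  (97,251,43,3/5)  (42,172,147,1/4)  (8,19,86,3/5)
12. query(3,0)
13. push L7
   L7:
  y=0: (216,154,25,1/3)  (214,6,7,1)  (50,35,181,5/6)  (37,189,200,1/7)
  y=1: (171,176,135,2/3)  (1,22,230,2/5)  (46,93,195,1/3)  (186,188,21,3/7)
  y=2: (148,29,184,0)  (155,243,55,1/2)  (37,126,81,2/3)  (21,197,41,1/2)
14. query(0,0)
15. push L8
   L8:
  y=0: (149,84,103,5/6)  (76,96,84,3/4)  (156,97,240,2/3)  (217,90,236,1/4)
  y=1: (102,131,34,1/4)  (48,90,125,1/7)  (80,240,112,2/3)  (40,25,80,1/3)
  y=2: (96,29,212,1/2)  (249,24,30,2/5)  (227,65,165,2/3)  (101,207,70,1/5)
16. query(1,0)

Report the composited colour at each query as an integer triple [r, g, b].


query (2,1) [L1,L2] — begin 0,0,0
+L1 (α=1) → [195, 17, 176]
+L2 (α=1/4) → [825/4, 159/4, 645/4]
= [206, 40, 161]

at x=0,y=2 over L1,L2:
+L1 (α=1/4) → [62, 249/4, 57/2]
+L2 (α=2/5) → [372/5, 2739/20, 963/10]
rounded: [74, 137, 96]

query (3,0) [L3,L4,L5] — begin 0,0,0
+L3 (α=3/5) → [48, 756/5, 573/5]
+L4 (α=1/2) → [153/2, 518/5, 803/10]
+L5 (α=5/8) → [799/16, 2377/20, 7709/80]
→ [50, 119, 96]

at x=3,y=0 over L3,L4,L5,L6:
after L3 α=3/5: [48, 756/5, 573/5]
after L4 α=1/2: [153/2, 518/5, 803/10]
after L5 α=5/8: [799/16, 2377/20, 7709/80]
after L6 α=5/7: [10799/56, 7477/70, 28509/280]
→ [193, 107, 102]

(0,0) stack=L3,L4,L5,L6,L7; from [0,0,0]:
L3 α=2/3: [238/3, 68, 416/3]
L4 α=1/2: [185/3, 47, 803/6]
L5 α=1/6: [791/9, 77, 5287/36]
L6 α=1/3: [3670/27, 358/3, 7213/54]
L7 α=1/3: [13172/81, 1178/9, 7888/81]
rounded: [163, 131, 97]

(1,0) stack=L3,L4,L5,L6,L7,L8; from [0,0,0]:
+L3 (α=1/4) → [87/4, 181/4, 59]
+L4 (α=1/2) → [187/8, 581/8, 271/2]
+L5 (α=4/5) → [6363/40, 8613/40, 663/10]
+L6 (α=4/7) → [28529/280, 4377/40, 427/10]
+L7 (α=1) → [214, 6, 7]
+L8 (α=3/4) → [221/2, 147/2, 259/4]
rounded: [110, 74, 65]


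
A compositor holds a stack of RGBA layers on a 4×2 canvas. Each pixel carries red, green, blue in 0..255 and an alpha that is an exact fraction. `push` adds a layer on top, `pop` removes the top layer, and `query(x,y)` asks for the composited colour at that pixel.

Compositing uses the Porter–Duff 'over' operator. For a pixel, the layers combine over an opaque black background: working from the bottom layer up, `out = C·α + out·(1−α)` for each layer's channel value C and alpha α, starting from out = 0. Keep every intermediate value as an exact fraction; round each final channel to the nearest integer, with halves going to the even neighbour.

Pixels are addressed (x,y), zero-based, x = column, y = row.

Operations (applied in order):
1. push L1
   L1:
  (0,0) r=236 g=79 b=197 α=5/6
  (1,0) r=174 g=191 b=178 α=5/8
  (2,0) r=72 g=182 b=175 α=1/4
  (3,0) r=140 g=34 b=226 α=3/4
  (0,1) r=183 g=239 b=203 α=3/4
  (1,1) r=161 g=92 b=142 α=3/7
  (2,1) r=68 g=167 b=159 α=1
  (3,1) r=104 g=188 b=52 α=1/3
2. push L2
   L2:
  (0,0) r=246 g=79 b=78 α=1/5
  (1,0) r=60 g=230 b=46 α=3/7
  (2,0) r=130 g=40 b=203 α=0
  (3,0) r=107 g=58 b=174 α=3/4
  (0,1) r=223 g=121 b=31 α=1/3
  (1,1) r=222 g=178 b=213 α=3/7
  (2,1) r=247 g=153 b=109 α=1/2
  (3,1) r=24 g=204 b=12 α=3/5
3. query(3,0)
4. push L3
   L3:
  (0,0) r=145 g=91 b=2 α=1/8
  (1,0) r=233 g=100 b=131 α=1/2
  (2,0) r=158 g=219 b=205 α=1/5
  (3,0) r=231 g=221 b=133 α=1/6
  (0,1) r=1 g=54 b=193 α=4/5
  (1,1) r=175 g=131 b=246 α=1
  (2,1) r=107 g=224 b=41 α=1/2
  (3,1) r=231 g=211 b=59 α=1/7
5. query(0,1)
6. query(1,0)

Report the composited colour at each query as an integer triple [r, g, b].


(3,0) stack=L1,L2; from [0,0,0]:
+L1 (α=3/4) → [105, 51/2, 339/2]
+L2 (α=3/4) → [213/2, 399/8, 1383/8]
rounded: [106, 50, 173]

(0,1) stack=L1,L2,L3; from [0,0,0]:
L1 α=3/4: [549/4, 717/4, 609/4]
L2 α=1/3: [995/6, 959/6, 671/6]
L3 α=4/5: [1019/30, 451/6, 5303/30]
rounded: [34, 75, 177]

(1,0) stack=L1,L2,L3; from [0,0,0]:
after L1 α=5/8: [435/4, 955/8, 445/4]
after L2 α=3/7: [615/7, 2335/14, 583/7]
after L3 α=1/2: [1123/7, 3735/28, 750/7]
→ [160, 133, 107]


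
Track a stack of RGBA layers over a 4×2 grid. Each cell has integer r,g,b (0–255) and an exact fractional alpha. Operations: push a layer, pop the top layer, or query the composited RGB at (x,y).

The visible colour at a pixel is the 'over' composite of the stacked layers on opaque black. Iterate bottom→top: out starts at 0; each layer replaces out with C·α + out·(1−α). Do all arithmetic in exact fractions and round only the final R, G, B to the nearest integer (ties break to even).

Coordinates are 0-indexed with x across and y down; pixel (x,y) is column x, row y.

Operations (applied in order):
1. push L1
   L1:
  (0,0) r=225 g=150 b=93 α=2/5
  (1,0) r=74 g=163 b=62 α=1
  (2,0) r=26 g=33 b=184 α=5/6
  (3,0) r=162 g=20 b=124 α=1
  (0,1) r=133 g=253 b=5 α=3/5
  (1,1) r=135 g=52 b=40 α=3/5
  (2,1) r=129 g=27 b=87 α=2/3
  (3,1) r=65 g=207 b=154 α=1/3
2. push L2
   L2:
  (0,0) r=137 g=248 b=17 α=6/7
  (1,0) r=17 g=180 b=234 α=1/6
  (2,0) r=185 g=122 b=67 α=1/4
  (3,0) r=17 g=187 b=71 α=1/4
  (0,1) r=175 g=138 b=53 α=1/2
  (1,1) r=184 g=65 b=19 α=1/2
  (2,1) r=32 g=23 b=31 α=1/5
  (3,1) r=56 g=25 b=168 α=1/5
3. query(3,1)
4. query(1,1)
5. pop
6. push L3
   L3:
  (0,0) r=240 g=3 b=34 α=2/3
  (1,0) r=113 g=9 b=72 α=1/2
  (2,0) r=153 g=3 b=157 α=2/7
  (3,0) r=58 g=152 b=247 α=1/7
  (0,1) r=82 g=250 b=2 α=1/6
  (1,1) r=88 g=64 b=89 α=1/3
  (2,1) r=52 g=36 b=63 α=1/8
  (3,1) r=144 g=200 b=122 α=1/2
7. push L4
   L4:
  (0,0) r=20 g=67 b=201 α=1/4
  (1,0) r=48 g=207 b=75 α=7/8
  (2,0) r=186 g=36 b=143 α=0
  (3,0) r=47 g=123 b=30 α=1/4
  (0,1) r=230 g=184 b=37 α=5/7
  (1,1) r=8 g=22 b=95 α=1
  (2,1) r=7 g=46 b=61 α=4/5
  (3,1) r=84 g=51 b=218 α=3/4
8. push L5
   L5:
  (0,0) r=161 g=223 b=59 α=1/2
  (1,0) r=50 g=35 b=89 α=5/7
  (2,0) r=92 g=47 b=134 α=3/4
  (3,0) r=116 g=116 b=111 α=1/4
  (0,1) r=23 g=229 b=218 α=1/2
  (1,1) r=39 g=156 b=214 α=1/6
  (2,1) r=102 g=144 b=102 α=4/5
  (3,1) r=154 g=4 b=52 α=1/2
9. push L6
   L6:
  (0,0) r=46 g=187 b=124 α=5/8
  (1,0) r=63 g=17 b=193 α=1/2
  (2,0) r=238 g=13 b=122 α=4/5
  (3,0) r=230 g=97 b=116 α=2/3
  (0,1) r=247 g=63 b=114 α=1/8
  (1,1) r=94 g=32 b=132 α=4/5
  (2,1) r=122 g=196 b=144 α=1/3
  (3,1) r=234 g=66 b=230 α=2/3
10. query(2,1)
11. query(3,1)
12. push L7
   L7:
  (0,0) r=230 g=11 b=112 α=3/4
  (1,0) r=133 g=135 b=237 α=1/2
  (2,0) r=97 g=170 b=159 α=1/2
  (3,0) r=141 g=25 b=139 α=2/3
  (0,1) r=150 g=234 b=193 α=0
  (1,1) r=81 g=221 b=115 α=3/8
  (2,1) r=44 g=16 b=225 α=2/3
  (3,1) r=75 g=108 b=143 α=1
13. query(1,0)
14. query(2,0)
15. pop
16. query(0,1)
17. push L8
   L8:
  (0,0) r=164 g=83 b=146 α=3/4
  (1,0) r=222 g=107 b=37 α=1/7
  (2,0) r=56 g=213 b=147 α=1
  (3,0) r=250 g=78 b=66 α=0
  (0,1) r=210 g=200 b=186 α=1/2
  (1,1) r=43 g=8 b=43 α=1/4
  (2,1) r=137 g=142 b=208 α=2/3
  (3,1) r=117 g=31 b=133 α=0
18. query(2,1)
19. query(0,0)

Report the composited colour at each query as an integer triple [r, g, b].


(3,1) stack=L1,L2; from [0,0,0]:
after L1 α=1/3: [65/3, 69, 154/3]
after L2 α=1/5: [428/15, 301/5, 224/3]
→ [29, 60, 75]

query (1,1) [L1,L2] — begin 0,0,0
+L1 (α=3/5) → [81, 156/5, 24]
+L2 (α=1/2) → [265/2, 481/10, 43/2]
→ [132, 48, 22]

(2,1) stack=L1,L3,L4,L5,L6; from [0,0,0]:
after L1 α=2/3: [86, 18, 58]
after L3 α=1/8: [327/4, 81/4, 469/8]
after L4 α=4/5: [439/20, 817/20, 2421/40]
after L5 α=4/5: [8599/100, 12337/100, 18741/200]
after L6 α=1/3: [14699/150, 7379/50, 11047/100]
rounded: [98, 148, 110]

query (3,1) [L1,L3,L4,L5,L6] — begin 0,0,0
L1 α=1/3: [65/3, 69, 154/3]
L3 α=1/2: [497/6, 269/2, 260/3]
L4 α=3/4: [2009/24, 575/8, 1111/6]
L5 α=1/2: [5705/48, 607/16, 1423/12]
L6 α=2/3: [28169/144, 2719/48, 6943/36]
→ [196, 57, 193]

(1,0) stack=L1,L3,L4,L5,L6,L7; from [0,0,0]:
+L1 (α=1) → [74, 163, 62]
+L3 (α=1/2) → [187/2, 86, 67]
+L4 (α=7/8) → [859/16, 1535/8, 74]
+L5 (α=5/7) → [2859/56, 2235/28, 593/7]
+L6 (α=1/2) → [6387/112, 2711/56, 972/7]
+L7 (α=1/2) → [21283/224, 10271/112, 2631/14]
= [95, 92, 188]

(2,0) stack=L1,L3,L4,L5,L6,L7; from [0,0,0]:
after L1 α=5/6: [65/3, 55/2, 460/3]
after L3 α=2/7: [1243/21, 41/2, 3242/21]
after L4 α=0: [1243/21, 41/2, 3242/21]
after L5 α=3/4: [7039/84, 323/8, 2921/21]
after L6 α=4/5: [87007/420, 739/40, 13169/105]
after L7 α=1/2: [127747/840, 7539/80, 14932/105]
rounded: [152, 94, 142]

at x=0,y=1 over L1,L3,L4,L5,L6:
L1 α=3/5: [399/5, 759/5, 3]
L3 α=1/6: [481/6, 1009/6, 17/6]
L4 α=5/7: [3931/21, 3769/21, 572/21]
L5 α=1/2: [2207/21, 4289/21, 2575/21]
L6 α=1/8: [737/6, 2239/12, 2917/24]
= [123, 187, 122]

at x=2,y=1 over L1,L3,L4,L5,L6,L8:
+L1 (α=2/3) → [86, 18, 58]
+L3 (α=1/8) → [327/4, 81/4, 469/8]
+L4 (α=4/5) → [439/20, 817/20, 2421/40]
+L5 (α=4/5) → [8599/100, 12337/100, 18741/200]
+L6 (α=1/3) → [14699/150, 7379/50, 11047/100]
+L8 (α=2/3) → [55799/450, 7193/50, 17549/100]
= [124, 144, 175]

(0,0) stack=L1,L3,L4,L5,L6,L8; from [0,0,0]:
after L1 α=2/5: [90, 60, 186/5]
after L3 α=2/3: [190, 22, 526/15]
after L4 α=1/4: [295/2, 133/4, 1531/20]
after L5 α=1/2: [617/4, 1025/8, 2711/40]
after L6 α=5/8: [2771/32, 10555/64, 32933/320]
after L8 α=3/4: [18515/128, 26491/256, 173093/1280]
= [145, 103, 135]
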